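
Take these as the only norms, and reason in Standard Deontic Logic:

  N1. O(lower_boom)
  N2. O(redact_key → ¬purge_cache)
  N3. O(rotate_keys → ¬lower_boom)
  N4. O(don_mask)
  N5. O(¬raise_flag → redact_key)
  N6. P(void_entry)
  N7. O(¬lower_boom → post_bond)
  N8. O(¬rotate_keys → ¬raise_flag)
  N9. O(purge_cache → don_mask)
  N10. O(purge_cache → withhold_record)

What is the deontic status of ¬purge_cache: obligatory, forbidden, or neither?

Premise 1 states O(lower_boom) outright.
Premise 3 is O(rotate_keys → ¬lower_boom); contrapositively O(lower_boom → ¬rotate_keys). Since O(lower_boom) holds, K gives O(¬rotate_keys).
From O(¬rotate_keys) and premise 8, O(¬rotate_keys → ¬raise_flag), we obtain O(¬raise_flag).
Premise 5 is O(¬raise_flag → redact_key); since O(¬raise_flag), deontic closure gives O(redact_key).
Premise 2 is O(redact_key → ¬purge_cache); since O(redact_key), deontic closure gives O(¬purge_cache).
Premises 4, 6, 7, 9, 10 do not contribute to this derivation.
Hence ¬purge_cache is obligatory.

Obligatory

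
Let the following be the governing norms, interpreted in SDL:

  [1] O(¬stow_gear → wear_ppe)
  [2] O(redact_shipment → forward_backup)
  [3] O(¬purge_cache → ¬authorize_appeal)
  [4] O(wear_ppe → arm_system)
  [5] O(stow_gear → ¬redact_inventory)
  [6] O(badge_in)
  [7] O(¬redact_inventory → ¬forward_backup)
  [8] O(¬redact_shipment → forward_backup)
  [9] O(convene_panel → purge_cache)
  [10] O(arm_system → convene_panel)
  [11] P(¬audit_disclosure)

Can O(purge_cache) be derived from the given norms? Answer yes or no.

Yes

Premises 2 and 8 are O(redact_shipment → forward_backup) and O(¬redact_shipment → forward_backup); every ideal world satisfies redact_shipment or ¬redact_shipment, so in either case forward_backup holds — hence O(forward_backup).
Premise 7, O(¬redact_inventory → ¬forward_backup), contraposes to O(forward_backup → redact_inventory); with O(forward_backup) we get O(redact_inventory).
Premise 5, O(stow_gear → ¬redact_inventory), contraposes to O(redact_inventory → ¬stow_gear); with O(redact_inventory) we get O(¬stow_gear).
With premise 1, O(¬stow_gear → wear_ppe), the K-axiom yields O(wear_ppe).
Premise 4 is O(wear_ppe → arm_system); since O(wear_ppe), deontic closure gives O(arm_system).
Applying K to premise 10 (O(arm_system → convene_panel)) and O(arm_system) yields O(convene_panel).
Premise 9 is O(convene_panel → purge_cache); since O(convene_panel), deontic closure gives O(purge_cache).
Premises 3, 6, 11 do not contribute to this derivation.
So O(purge_cache) follows.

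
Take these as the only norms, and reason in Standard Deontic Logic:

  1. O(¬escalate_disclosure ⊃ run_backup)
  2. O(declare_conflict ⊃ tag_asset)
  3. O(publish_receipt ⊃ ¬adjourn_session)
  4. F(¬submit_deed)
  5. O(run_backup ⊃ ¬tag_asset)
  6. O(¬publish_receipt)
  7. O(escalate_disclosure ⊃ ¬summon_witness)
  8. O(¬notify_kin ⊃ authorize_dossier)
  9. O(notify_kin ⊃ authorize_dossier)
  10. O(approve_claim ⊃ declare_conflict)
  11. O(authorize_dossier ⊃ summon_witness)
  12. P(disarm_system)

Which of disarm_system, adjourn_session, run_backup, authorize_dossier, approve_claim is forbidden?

approve_claim

Premises 8 and 9 are O(¬notify_kin ⊃ authorize_dossier) and O(notify_kin ⊃ authorize_dossier); every ideal world satisfies ¬notify_kin or notify_kin, so in either case authorize_dossier holds — hence O(authorize_dossier).
From O(authorize_dossier) and premise 11, O(authorize_dossier ⊃ summon_witness), we obtain O(summon_witness).
Premise 7, O(escalate_disclosure ⊃ ¬summon_witness), contraposes to O(summon_witness ⊃ ¬escalate_disclosure); with O(summon_witness) we get O(¬escalate_disclosure).
Applying K to premise 1 (O(¬escalate_disclosure ⊃ run_backup)) and O(¬escalate_disclosure) yields O(run_backup).
With premise 5, O(run_backup ⊃ ¬tag_asset), the K-axiom yields O(¬tag_asset).
Premise 2, O(declare_conflict ⊃ tag_asset), contraposes to O(¬tag_asset ⊃ ¬declare_conflict); with O(¬tag_asset) we get O(¬declare_conflict).
Premise 10 is O(approve_claim ⊃ declare_conflict); contrapositively O(¬declare_conflict ⊃ ¬approve_claim). Since O(¬declare_conflict) holds, K gives O(¬approve_claim).
So O(¬approve_claim) holds, i.e. approve_claim is forbidden. None of the other listed options is forbidden under the premises.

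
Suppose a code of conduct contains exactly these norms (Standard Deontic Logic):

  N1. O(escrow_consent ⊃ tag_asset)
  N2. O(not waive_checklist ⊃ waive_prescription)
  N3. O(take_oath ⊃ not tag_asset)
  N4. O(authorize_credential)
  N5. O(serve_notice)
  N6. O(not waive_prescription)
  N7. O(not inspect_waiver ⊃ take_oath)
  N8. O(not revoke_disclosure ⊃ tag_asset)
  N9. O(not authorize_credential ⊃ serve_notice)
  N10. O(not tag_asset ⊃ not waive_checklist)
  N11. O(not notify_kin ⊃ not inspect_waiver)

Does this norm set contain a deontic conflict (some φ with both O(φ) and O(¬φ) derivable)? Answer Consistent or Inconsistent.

Premise 9 is O(not authorize_credential ⊃ serve_notice); even if O(serve_notice) held, inferring O(not authorize_credential) would be affirming the consequent — invalid.
So O(not authorize_credential) is not derivable, and the apparent clash with O(authorize_credential) does not arise.
A world satisfying every obligation exists (e.g. authorize_credential=true, escrow_consent=false, inspect_waiver=true, notify_kin=true, revoke_disclosure=false, serve_notice=true, tag_asset=true, take_oath=false, waive_checklist=true, waive_prescription=false); no atom is both obligatory and forbidden, so the set is consistent.

Consistent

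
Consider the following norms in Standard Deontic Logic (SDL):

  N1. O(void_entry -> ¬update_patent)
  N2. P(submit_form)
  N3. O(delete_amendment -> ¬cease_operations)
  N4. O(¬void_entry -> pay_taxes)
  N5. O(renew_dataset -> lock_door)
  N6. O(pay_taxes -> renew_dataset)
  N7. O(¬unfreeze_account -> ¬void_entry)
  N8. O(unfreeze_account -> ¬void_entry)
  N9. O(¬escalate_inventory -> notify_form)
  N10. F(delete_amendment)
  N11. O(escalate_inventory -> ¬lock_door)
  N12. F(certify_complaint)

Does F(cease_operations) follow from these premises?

No

Premise 3 is O(delete_amendment -> ¬cease_operations), but O(delete_amendment) is not derivable from the premises, so it does not yield O(¬cease_operations).
No other premise forces O(¬cease_operations). An ideal world satisfying every premise can still have cease_operations true, so F(cease_operations) is not derivable.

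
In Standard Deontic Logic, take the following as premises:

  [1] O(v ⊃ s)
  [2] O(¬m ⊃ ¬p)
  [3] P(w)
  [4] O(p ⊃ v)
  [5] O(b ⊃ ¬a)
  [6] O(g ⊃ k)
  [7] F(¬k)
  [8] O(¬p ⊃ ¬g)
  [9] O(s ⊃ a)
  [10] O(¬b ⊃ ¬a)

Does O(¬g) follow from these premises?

Premises 10 and 5 are O(¬b ⊃ ¬a) and O(b ⊃ ¬a); every ideal world satisfies ¬b or b, so in either case ¬a holds — hence O(¬a).
The contrapositive of premise 9 (O(s ⊃ a)) is O(¬a ⊃ ¬s), and O(¬a) is already established, so O(¬s).
Premise 1 is O(v ⊃ s); contrapositively O(¬s ⊃ ¬v). Since O(¬s) holds, K gives O(¬v).
Premise 4, O(p ⊃ v), contraposes to O(¬v ⊃ ¬p); with O(¬v) we get O(¬p).
From O(¬p) and premise 8, O(¬p ⊃ ¬g), we obtain O(¬g).
Premises 2, 3, 6, 7 do not contribute to this derivation.
So O(¬g) follows.

Yes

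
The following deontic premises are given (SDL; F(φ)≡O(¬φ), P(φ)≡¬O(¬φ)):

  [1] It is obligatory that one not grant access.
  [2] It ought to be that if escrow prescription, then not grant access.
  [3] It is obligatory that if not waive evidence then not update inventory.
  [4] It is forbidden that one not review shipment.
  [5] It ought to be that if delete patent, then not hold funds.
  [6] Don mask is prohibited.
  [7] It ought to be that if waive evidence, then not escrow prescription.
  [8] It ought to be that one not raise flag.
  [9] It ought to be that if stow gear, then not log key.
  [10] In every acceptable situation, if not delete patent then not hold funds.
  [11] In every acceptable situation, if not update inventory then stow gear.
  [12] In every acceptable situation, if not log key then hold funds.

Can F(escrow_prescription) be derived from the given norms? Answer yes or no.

By case analysis on delete_patent: premise 5 gives O(delete_patent → ¬hold_funds) and premise 10 gives O(¬delete_patent → ¬hold_funds), so O(¬hold_funds) either way.
Premise 12 is O(¬log_key → hold_funds); contrapositively O(¬hold_funds → log_key). Since O(¬hold_funds) holds, K gives O(log_key).
Premise 9 is O(stow_gear → ¬log_key); contrapositively O(log_key → ¬stow_gear). Since O(log_key) holds, K gives O(¬stow_gear).
Premise 11 is O(¬update_inventory → stow_gear); contrapositively O(¬stow_gear → update_inventory). Since O(¬stow_gear) holds, K gives O(update_inventory).
Premise 3 is O(¬waive_evidence → ¬update_inventory); contrapositively O(update_inventory → waive_evidence). Since O(update_inventory) holds, K gives O(waive_evidence).
From O(waive_evidence) and premise 7, O(waive_evidence → ¬escrow_prescription), we obtain O(¬escrow_prescription).
Premises 1, 2, 4, 6, 8 do not contribute to this derivation.
So O(¬escrow_prescription) holds, i.e. F(escrow_prescription). The claim follows.

Yes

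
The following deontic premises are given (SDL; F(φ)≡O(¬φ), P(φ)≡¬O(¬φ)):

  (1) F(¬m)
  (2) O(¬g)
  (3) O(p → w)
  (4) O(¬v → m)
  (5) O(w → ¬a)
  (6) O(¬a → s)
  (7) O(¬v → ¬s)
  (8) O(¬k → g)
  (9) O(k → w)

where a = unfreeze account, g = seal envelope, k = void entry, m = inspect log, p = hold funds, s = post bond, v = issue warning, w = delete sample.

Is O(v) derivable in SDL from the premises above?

Yes

Premise 2 gives O(¬g).
The contrapositive of premise 8 (O(¬k → g)) is O(¬g → k), and O(¬g) is already established, so O(k).
With premise 9, O(k → w), the K-axiom yields O(w).
Premise 5 is O(w → ¬a); since O(w), deontic closure gives O(¬a).
Premise 6 is O(¬a → s); since O(¬a), deontic closure gives O(s).
Premise 7 is O(¬v → ¬s); contrapositively O(s → v). Since O(s) holds, K gives O(v).
Premises 1, 3, 4 do not contribute to this derivation.
So O(v) follows.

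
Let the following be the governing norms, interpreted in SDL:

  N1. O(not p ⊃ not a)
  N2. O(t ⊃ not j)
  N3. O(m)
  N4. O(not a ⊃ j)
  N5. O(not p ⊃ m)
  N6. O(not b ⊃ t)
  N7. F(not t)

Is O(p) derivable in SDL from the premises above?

Premise 7 is F(not t), i.e. O(t).
Premise 2 is O(t ⊃ not j); since O(t), deontic closure gives O(not j).
Premise 4, O(not a ⊃ j), contraposes to O(not j ⊃ a); with O(not j) we get O(a).
The contrapositive of premise 1 (O(not p ⊃ not a)) is O(a ⊃ p), and O(a) is already established, so O(p).
Premises 3, 5, 6 do not contribute to this derivation.
So O(p) follows.

Yes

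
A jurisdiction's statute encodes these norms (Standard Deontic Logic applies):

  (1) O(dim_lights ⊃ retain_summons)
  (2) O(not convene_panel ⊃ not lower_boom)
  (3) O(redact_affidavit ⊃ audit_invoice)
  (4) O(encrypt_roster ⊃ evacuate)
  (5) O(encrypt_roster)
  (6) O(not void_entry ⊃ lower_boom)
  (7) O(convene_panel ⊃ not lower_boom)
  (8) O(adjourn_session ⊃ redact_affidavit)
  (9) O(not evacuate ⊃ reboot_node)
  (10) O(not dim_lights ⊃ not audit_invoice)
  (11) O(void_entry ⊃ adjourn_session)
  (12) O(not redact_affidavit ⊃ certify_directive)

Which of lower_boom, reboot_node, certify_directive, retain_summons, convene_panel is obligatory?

By case analysis on not convene_panel: premise 2 gives O(not convene_panel ⊃ not lower_boom) and premise 7 gives O(convene_panel ⊃ not lower_boom), so O(not lower_boom) either way.
Premise 6, O(not void_entry ⊃ lower_boom), contraposes to O(not lower_boom ⊃ void_entry); with O(not lower_boom) we get O(void_entry).
From O(void_entry) and premise 11, O(void_entry ⊃ adjourn_session), we obtain O(adjourn_session).
From O(adjourn_session) and premise 8, O(adjourn_session ⊃ redact_affidavit), we obtain O(redact_affidavit).
Applying K to premise 3 (O(redact_affidavit ⊃ audit_invoice)) and O(redact_affidavit) yields O(audit_invoice).
Premise 10 is O(not dim_lights ⊃ not audit_invoice); contrapositively O(audit_invoice ⊃ dim_lights). Since O(audit_invoice) holds, K gives O(dim_lights).
Premise 1 is O(dim_lights ⊃ retain_summons); since O(dim_lights), deontic closure gives O(retain_summons).
So O(retain_summons) holds — retain_summons is obligatory. None of the other listed options is made obligatory by any chain of premises.

retain_summons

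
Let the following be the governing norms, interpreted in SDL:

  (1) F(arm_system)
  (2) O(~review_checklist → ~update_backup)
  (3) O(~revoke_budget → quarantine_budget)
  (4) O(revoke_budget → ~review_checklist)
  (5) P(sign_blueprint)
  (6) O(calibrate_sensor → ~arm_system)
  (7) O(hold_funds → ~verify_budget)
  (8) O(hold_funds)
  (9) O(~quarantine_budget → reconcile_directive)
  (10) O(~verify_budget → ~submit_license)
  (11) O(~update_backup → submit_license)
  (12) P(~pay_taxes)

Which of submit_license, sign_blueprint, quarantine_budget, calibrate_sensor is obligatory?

quarantine_budget

Premise 8 states O(hold_funds) outright.
Applying K to premise 7 (O(hold_funds → ~verify_budget)) and O(hold_funds) yields O(~verify_budget).
With premise 10, O(~verify_budget → ~submit_license), the K-axiom yields O(~submit_license).
Premise 11 is O(~update_backup → submit_license); contrapositively O(~submit_license → update_backup). Since O(~submit_license) holds, K gives O(update_backup).
Premise 2, O(~review_checklist → ~update_backup), contraposes to O(update_backup → review_checklist); with O(update_backup) we get O(review_checklist).
The contrapositive of premise 4 (O(revoke_budget → ~review_checklist)) is O(review_checklist → ~revoke_budget), and O(review_checklist) is already established, so O(~revoke_budget).
Applying K to premise 3 (O(~revoke_budget → quarantine_budget)) and O(~revoke_budget) yields O(quarantine_budget).
So O(quarantine_budget) holds — quarantine_budget is obligatory. None of the other listed options is made obligatory by any chain of premises.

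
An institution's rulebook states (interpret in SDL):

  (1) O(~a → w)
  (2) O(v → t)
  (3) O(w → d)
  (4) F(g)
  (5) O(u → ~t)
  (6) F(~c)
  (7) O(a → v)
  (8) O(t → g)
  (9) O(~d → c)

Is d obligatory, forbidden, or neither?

Premise 4, F(g), is equivalent to O(~g).
The contrapositive of premise 8 (O(t → g)) is O(~g → ~t), and O(~g) is already established, so O(~t).
The contrapositive of premise 2 (O(v → t)) is O(~t → ~v), and O(~t) is already established, so O(~v).
Premise 7, O(a → v), contraposes to O(~v → ~a); with O(~v) we get O(~a).
From O(~a) and premise 1, O(~a → w), we obtain O(w).
Applying K to premise 3 (O(w → d)) and O(w) yields O(d).
Premises 5, 6, 9 do not contribute to this derivation.
Hence d is obligatory.

Obligatory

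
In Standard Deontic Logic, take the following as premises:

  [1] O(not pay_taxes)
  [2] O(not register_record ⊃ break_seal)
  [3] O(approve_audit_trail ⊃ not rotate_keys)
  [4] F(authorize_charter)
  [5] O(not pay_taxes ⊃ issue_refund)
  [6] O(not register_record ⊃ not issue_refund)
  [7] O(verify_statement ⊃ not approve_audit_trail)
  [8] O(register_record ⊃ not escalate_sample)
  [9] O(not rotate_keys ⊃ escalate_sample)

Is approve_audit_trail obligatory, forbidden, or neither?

Forbidden

From premise 1 we have O(not pay_taxes).
From O(not pay_taxes) and premise 5, O(not pay_taxes ⊃ issue_refund), we obtain O(issue_refund).
Premise 6, O(not register_record ⊃ not issue_refund), contraposes to O(issue_refund ⊃ register_record); with O(issue_refund) we get O(register_record).
Premise 8 is O(register_record ⊃ not escalate_sample); since O(register_record), deontic closure gives O(not escalate_sample).
Premise 9 is O(not rotate_keys ⊃ escalate_sample); contrapositively O(not escalate_sample ⊃ rotate_keys). Since O(not escalate_sample) holds, K gives O(rotate_keys).
The contrapositive of premise 3 (O(approve_audit_trail ⊃ not rotate_keys)) is O(rotate_keys ⊃ not approve_audit_trail), and O(rotate_keys) is already established, so O(not approve_audit_trail).
Premises 2, 4, 7 do not contribute to this derivation.
Thus O(not approve_audit_trail), which is F(approve_audit_trail): approve_audit_trail is forbidden.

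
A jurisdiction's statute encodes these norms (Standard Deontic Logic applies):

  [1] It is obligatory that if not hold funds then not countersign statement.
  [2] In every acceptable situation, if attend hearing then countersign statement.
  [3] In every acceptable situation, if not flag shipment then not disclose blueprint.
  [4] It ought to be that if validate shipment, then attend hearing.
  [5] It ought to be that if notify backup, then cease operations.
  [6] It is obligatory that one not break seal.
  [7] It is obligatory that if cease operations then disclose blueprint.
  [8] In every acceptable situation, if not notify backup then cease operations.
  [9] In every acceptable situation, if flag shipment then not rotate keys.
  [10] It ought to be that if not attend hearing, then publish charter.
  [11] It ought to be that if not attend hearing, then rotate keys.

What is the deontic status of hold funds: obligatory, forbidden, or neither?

By case analysis on ¬notify_backup: premise 8 gives O(¬notify_backup → cease_operations) and premise 5 gives O(notify_backup → cease_operations), so O(cease_operations) either way.
With premise 7, O(cease_operations → disclose_blueprint), the K-axiom yields O(disclose_blueprint).
Premise 3 is O(¬flag_shipment → ¬disclose_blueprint); contrapositively O(disclose_blueprint → flag_shipment). Since O(disclose_blueprint) holds, K gives O(flag_shipment).
From O(flag_shipment) and premise 9, O(flag_shipment → ¬rotate_keys), we obtain O(¬rotate_keys).
Premise 11, O(¬attend_hearing → rotate_keys), contraposes to O(¬rotate_keys → attend_hearing); with O(¬rotate_keys) we get O(attend_hearing).
Premise 2 is O(attend_hearing → countersign_statement); since O(attend_hearing), deontic closure gives O(countersign_statement).
Premise 1, O(¬hold_funds → ¬countersign_statement), contraposes to O(countersign_statement → hold_funds); with O(countersign_statement) we get O(hold_funds).
Premises 4, 6, 10 do not contribute to this derivation.
Hence hold_funds is obligatory.

Obligatory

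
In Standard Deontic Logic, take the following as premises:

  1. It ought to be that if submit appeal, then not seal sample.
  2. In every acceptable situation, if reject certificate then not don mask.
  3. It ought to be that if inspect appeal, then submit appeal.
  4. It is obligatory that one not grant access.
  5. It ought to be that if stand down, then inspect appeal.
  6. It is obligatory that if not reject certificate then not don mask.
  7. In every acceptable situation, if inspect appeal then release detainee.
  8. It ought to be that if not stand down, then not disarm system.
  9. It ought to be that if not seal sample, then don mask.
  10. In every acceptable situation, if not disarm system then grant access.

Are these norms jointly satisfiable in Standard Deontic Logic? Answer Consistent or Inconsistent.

Premises 2 and 6 are O(reject_certificate → ¬don_mask) and O(¬reject_certificate → ¬don_mask); every ideal world satisfies reject_certificate or ¬reject_certificate, so in either case ¬don_mask holds — hence O(¬don_mask).
Premise 9, O(¬seal_sample → don_mask), contraposes to O(¬don_mask → seal_sample); with O(¬don_mask) we get O(seal_sample).
The contrapositive of premise 1 (O(submit_appeal → ¬seal_sample)) is O(seal_sample → ¬submit_appeal), and O(seal_sample) is already established, so O(¬submit_appeal).
The contrapositive of premise 3 (O(inspect_appeal → submit_appeal)) is O(¬submit_appeal → ¬inspect_appeal), and O(¬submit_appeal) is already established, so O(¬inspect_appeal).
Premise 5, O(stand_down → inspect_appeal), contraposes to O(¬inspect_appeal → ¬stand_down); with O(¬inspect_appeal) we get O(¬stand_down).
From O(¬stand_down) and premise 8, O(¬stand_down → ¬disarm_system), we obtain O(¬disarm_system).
Applying K to premise 10 (O(¬disarm_system → grant_access)) and O(¬disarm_system) yields O(grant_access).
But premise 4 directly asserts O(¬grant_access).
We now have both O(grant_access) and O(¬grant_access) — grant_access is simultaneously obligatory and forbidden, violating the D-axiom.

Inconsistent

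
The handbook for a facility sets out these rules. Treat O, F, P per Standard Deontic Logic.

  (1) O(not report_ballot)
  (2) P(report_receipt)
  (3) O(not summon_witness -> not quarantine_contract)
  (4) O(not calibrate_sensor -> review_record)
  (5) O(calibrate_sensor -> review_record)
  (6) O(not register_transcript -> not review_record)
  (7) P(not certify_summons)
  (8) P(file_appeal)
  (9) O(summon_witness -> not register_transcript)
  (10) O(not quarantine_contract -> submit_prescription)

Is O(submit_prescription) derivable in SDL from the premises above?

Yes

Premises 5 and 4 are O(calibrate_sensor -> review_record) and O(not calibrate_sensor -> review_record); every ideal world satisfies calibrate_sensor or not calibrate_sensor, so in either case review_record holds — hence O(review_record).
The contrapositive of premise 6 (O(not register_transcript -> not review_record)) is O(review_record -> register_transcript), and O(review_record) is already established, so O(register_transcript).
The contrapositive of premise 9 (O(summon_witness -> not register_transcript)) is O(register_transcript -> not summon_witness), and O(register_transcript) is already established, so O(not summon_witness).
From O(not summon_witness) and premise 3, O(not summon_witness -> not quarantine_contract), we obtain O(not quarantine_contract).
With premise 10, O(not quarantine_contract -> submit_prescription), the K-axiom yields O(submit_prescription).
Premises 1, 2, 7, 8 do not contribute to this derivation.
So O(submit_prescription) follows.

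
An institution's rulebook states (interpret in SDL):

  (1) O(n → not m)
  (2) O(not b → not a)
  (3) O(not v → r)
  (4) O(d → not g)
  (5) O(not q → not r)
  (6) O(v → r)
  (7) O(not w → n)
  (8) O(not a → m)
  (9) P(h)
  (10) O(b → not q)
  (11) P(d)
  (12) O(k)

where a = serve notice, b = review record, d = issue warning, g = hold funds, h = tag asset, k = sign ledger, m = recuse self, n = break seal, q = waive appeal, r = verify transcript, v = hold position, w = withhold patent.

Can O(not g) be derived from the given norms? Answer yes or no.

No

Premise 4 is O(d → not g), but O(d) is not derivable from the premises (the permission P(d) asserts only not O(not d), not O(d)), so it does not yield O(not g).
No other premise forces O(not g). An ideal world satisfying every premise can still have not g false, so O(not g) is not derivable.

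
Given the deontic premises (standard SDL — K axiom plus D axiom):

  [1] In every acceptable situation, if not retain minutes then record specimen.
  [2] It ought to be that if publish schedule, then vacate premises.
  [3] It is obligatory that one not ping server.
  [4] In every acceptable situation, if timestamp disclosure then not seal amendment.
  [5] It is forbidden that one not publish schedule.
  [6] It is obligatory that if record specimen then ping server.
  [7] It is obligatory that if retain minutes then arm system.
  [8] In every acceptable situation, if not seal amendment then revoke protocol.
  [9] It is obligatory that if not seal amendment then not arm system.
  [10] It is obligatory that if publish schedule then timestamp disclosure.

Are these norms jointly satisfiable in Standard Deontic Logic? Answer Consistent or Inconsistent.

Inconsistent

Premise 3 gives O(¬ping_server).
Premise 6 is O(record_specimen → ping_server); contrapositively O(¬ping_server → ¬record_specimen). Since O(¬ping_server) holds, K gives O(¬record_specimen).
Premise 1, O(¬retain_minutes → record_specimen), contraposes to O(¬record_specimen → retain_minutes); with O(¬record_specimen) we get O(retain_minutes).
With premise 7, O(retain_minutes → arm_system), the K-axiom yields O(arm_system).
Premise 9 is O(¬seal_amendment → ¬arm_system); contrapositively O(arm_system → seal_amendment). Since O(arm_system) holds, K gives O(seal_amendment).
Premise 4 is O(timestamp_disclosure → ¬seal_amendment); contrapositively O(seal_amendment → ¬timestamp_disclosure). Since O(seal_amendment) holds, K gives O(¬timestamp_disclosure).
Premise 10, O(publish_schedule → timestamp_disclosure), contraposes to O(¬timestamp_disclosure → ¬publish_schedule); with O(¬timestamp_disclosure) we get O(¬publish_schedule).
But premise 5, F(¬publish_schedule), means O(publish_schedule).
We now have both O(¬publish_schedule) and O(publish_schedule) — publish_schedule is simultaneously obligatory and forbidden, violating the D-axiom.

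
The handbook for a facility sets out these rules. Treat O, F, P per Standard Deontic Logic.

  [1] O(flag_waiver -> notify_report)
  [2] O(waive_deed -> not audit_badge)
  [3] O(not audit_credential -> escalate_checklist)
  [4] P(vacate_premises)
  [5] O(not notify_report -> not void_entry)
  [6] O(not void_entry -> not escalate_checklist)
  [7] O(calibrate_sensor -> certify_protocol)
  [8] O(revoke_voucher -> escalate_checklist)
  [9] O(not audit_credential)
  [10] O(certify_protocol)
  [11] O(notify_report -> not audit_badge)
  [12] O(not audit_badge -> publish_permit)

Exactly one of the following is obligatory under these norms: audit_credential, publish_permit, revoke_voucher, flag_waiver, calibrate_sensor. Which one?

publish_permit

Premise 9 states O(not audit_credential) outright.
Applying K to premise 3 (O(not audit_credential -> escalate_checklist)) and O(not audit_credential) yields O(escalate_checklist).
Premise 6, O(not void_entry -> not escalate_checklist), contraposes to O(escalate_checklist -> void_entry); with O(escalate_checklist) we get O(void_entry).
Premise 5, O(not notify_report -> not void_entry), contraposes to O(void_entry -> notify_report); with O(void_entry) we get O(notify_report).
From O(notify_report) and premise 11, O(notify_report -> not audit_badge), we obtain O(not audit_badge).
With premise 12, O(not audit_badge -> publish_permit), the K-axiom yields O(publish_permit).
So O(publish_permit) holds — publish_permit is obligatory. None of the other listed options is made obligatory by any chain of premises.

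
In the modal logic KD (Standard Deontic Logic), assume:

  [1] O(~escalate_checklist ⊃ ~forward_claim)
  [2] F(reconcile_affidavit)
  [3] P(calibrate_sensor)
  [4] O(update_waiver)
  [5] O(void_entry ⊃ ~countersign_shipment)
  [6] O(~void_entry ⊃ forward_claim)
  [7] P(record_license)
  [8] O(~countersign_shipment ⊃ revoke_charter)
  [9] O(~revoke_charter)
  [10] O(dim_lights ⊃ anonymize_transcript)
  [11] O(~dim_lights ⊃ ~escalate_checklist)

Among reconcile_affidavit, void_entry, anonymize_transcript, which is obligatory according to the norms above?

anonymize_transcript

Premise 9 states O(~revoke_charter) outright.
The contrapositive of premise 8 (O(~countersign_shipment ⊃ revoke_charter)) is O(~revoke_charter ⊃ countersign_shipment), and O(~revoke_charter) is already established, so O(countersign_shipment).
The contrapositive of premise 5 (O(void_entry ⊃ ~countersign_shipment)) is O(countersign_shipment ⊃ ~void_entry), and O(countersign_shipment) is already established, so O(~void_entry).
With premise 6, O(~void_entry ⊃ forward_claim), the K-axiom yields O(forward_claim).
Premise 1, O(~escalate_checklist ⊃ ~forward_claim), contraposes to O(forward_claim ⊃ escalate_checklist); with O(forward_claim) we get O(escalate_checklist).
Premise 11 is O(~dim_lights ⊃ ~escalate_checklist); contrapositively O(escalate_checklist ⊃ dim_lights). Since O(escalate_checklist) holds, K gives O(dim_lights).
Premise 10 is O(dim_lights ⊃ anonymize_transcript); since O(dim_lights), deontic closure gives O(anonymize_transcript).
So O(anonymize_transcript) holds — anonymize_transcript is obligatory. None of the other listed options is made obligatory by any chain of premises.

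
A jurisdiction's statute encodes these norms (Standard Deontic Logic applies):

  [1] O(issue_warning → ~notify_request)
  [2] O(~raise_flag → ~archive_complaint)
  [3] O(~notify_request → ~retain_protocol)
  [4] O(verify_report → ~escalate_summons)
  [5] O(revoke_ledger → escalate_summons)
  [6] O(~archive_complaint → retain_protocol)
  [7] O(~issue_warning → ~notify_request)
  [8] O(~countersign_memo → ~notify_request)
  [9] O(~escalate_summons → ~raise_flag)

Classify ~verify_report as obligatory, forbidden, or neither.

Obligatory

Premises 1 and 7 are O(issue_warning → ~notify_request) and O(~issue_warning → ~notify_request); every ideal world satisfies issue_warning or ~issue_warning, so in either case ~notify_request holds — hence O(~notify_request).
Premise 3 is O(~notify_request → ~retain_protocol); since O(~notify_request), deontic closure gives O(~retain_protocol).
Premise 6, O(~archive_complaint → retain_protocol), contraposes to O(~retain_protocol → archive_complaint); with O(~retain_protocol) we get O(archive_complaint).
Premise 2, O(~raise_flag → ~archive_complaint), contraposes to O(archive_complaint → raise_flag); with O(archive_complaint) we get O(raise_flag).
Premise 9 is O(~escalate_summons → ~raise_flag); contrapositively O(raise_flag → escalate_summons). Since O(raise_flag) holds, K gives O(escalate_summons).
Premise 4 is O(verify_report → ~escalate_summons); contrapositively O(escalate_summons → ~verify_report). Since O(escalate_summons) holds, K gives O(~verify_report).
Premises 5, 8 do not contribute to this derivation.
Hence ~verify_report is obligatory.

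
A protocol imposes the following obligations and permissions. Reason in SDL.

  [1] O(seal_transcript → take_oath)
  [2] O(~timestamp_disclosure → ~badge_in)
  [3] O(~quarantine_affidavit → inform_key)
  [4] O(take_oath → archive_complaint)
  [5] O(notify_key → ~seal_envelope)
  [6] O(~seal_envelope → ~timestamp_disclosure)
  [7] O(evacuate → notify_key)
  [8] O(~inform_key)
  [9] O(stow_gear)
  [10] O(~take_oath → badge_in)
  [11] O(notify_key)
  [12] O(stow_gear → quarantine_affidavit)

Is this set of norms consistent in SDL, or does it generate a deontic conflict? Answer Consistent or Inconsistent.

Consistent

Premise 3 is O(~quarantine_affidavit → inform_key), but O(~quarantine_affidavit) is not derivable from the premises, so it does not yield O(inform_key).
So O(inform_key) is not derivable, and the apparent clash with O(~inform_key) does not arise.
A world satisfying every obligation exists (e.g. archive_complaint=true, badge_in=false, evacuate=false, inform_key=false, notify_key=true, quarantine_affidavit=true, seal_envelope=false, seal_transcript=false, stow_gear=true, take_oath=true, timestamp_disclosure=false); no atom is both obligatory and forbidden, so the set is consistent.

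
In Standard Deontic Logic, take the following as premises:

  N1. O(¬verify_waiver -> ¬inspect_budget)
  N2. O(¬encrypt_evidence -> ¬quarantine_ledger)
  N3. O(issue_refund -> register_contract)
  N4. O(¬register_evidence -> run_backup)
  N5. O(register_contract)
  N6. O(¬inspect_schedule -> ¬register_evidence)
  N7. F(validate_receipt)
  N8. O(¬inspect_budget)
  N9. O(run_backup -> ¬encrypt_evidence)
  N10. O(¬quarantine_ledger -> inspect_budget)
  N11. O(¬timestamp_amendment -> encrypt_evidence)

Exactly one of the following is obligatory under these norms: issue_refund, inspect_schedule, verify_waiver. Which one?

inspect_schedule

From premise 8 we have O(¬inspect_budget).
Premise 10 is O(¬quarantine_ledger -> inspect_budget); contrapositively O(¬inspect_budget -> quarantine_ledger). Since O(¬inspect_budget) holds, K gives O(quarantine_ledger).
Premise 2 is O(¬encrypt_evidence -> ¬quarantine_ledger); contrapositively O(quarantine_ledger -> encrypt_evidence). Since O(quarantine_ledger) holds, K gives O(encrypt_evidence).
The contrapositive of premise 9 (O(run_backup -> ¬encrypt_evidence)) is O(encrypt_evidence -> ¬run_backup), and O(encrypt_evidence) is already established, so O(¬run_backup).
The contrapositive of premise 4 (O(¬register_evidence -> run_backup)) is O(¬run_backup -> register_evidence), and O(¬run_backup) is already established, so O(register_evidence).
Premise 6 is O(¬inspect_schedule -> ¬register_evidence); contrapositively O(register_evidence -> inspect_schedule). Since O(register_evidence) holds, K gives O(inspect_schedule).
So O(inspect_schedule) holds — inspect_schedule is obligatory. None of the other listed options is made obligatory by any chain of premises.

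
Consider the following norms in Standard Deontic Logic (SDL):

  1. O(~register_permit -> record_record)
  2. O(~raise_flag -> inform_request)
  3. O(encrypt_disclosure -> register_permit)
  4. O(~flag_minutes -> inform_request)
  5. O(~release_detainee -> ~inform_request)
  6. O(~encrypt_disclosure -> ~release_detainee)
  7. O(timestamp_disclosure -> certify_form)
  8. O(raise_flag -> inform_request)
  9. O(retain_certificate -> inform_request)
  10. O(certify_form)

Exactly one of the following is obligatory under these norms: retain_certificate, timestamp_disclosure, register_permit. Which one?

By case analysis on ~raise_flag: premise 2 gives O(~raise_flag -> inform_request) and premise 8 gives O(raise_flag -> inform_request), so O(inform_request) either way.
The contrapositive of premise 5 (O(~release_detainee -> ~inform_request)) is O(inform_request -> release_detainee), and O(inform_request) is already established, so O(release_detainee).
Premise 6, O(~encrypt_disclosure -> ~release_detainee), contraposes to O(release_detainee -> encrypt_disclosure); with O(release_detainee) we get O(encrypt_disclosure).
Premise 3 is O(encrypt_disclosure -> register_permit); since O(encrypt_disclosure), deontic closure gives O(register_permit).
So O(register_permit) holds — register_permit is obligatory. None of the other listed options is made obligatory by any chain of premises.

register_permit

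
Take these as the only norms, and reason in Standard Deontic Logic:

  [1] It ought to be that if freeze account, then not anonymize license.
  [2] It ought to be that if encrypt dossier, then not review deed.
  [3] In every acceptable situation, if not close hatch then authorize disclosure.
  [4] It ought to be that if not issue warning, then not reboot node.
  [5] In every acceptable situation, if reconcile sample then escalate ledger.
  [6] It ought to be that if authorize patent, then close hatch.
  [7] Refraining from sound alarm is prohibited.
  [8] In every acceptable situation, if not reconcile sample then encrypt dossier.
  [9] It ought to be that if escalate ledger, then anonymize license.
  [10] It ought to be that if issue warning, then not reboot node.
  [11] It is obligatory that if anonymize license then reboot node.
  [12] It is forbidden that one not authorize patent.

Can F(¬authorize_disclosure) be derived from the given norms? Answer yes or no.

No

Premise 3 is O(¬close_hatch → authorize_disclosure), but O(¬close_hatch) is not derivable from the premises, so it does not yield O(authorize_disclosure).
No other premise forces O(authorize_disclosure). An ideal world satisfying every premise can still have ¬authorize_disclosure true, so F(¬authorize_disclosure) is not derivable.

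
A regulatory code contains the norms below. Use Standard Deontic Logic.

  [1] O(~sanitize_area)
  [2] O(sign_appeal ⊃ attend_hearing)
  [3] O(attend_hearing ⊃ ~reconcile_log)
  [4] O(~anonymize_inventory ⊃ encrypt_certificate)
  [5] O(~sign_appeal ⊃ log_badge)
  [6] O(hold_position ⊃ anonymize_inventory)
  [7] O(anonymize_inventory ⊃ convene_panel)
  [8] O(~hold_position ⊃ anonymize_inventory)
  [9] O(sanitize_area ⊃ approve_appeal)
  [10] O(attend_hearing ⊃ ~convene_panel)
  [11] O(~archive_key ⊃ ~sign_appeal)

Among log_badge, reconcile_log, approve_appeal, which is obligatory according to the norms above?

By case analysis on hold_position: premise 6 gives O(hold_position ⊃ anonymize_inventory) and premise 8 gives O(~hold_position ⊃ anonymize_inventory), so O(anonymize_inventory) either way.
Applying K to premise 7 (O(anonymize_inventory ⊃ convene_panel)) and O(anonymize_inventory) yields O(convene_panel).
The contrapositive of premise 10 (O(attend_hearing ⊃ ~convene_panel)) is O(convene_panel ⊃ ~attend_hearing), and O(convene_panel) is already established, so O(~attend_hearing).
Premise 2, O(sign_appeal ⊃ attend_hearing), contraposes to O(~attend_hearing ⊃ ~sign_appeal); with O(~attend_hearing) we get O(~sign_appeal).
From O(~sign_appeal) and premise 5, O(~sign_appeal ⊃ log_badge), we obtain O(log_badge).
So O(log_badge) holds — log_badge is obligatory. None of the other listed options is made obligatory by any chain of premises.

log_badge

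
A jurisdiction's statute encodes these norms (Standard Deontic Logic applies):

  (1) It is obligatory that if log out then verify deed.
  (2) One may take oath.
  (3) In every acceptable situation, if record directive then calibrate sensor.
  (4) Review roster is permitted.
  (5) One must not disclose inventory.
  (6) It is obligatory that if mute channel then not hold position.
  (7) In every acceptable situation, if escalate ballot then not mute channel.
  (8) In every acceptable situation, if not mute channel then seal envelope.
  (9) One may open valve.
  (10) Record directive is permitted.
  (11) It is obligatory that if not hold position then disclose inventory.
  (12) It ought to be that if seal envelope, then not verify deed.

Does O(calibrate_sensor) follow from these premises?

No

Premise 3 is O(record_directive → calibrate_sensor), but O(record_directive) is not derivable from the premises (the permission P(record_directive) asserts only ¬O(¬record_directive), not O(record_directive)), so it does not yield O(calibrate_sensor).
No other premise forces O(calibrate_sensor). An ideal world satisfying every premise can still have calibrate_sensor false, so O(calibrate_sensor) is not derivable.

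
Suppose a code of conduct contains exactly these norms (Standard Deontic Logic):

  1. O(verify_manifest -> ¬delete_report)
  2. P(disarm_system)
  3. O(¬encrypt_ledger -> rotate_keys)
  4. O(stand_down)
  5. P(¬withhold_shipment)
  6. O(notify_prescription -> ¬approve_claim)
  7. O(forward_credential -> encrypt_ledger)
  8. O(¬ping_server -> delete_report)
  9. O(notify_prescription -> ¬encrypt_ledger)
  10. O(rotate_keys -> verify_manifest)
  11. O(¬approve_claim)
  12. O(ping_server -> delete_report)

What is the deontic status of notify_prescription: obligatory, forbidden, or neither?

Forbidden

Premises 8 and 12 cover both cases: O(¬ping_server -> delete_report) and O(ping_server -> delete_report). Since ¬ping_server ∨ ping_server is a tautology, O(delete_report) follows.
The contrapositive of premise 1 (O(verify_manifest -> ¬delete_report)) is O(delete_report -> ¬verify_manifest), and O(delete_report) is already established, so O(¬verify_manifest).
Premise 10, O(rotate_keys -> verify_manifest), contraposes to O(¬verify_manifest -> ¬rotate_keys); with O(¬verify_manifest) we get O(¬rotate_keys).
Premise 3 is O(¬encrypt_ledger -> rotate_keys); contrapositively O(¬rotate_keys -> encrypt_ledger). Since O(¬rotate_keys) holds, K gives O(encrypt_ledger).
Premise 9 is O(notify_prescription -> ¬encrypt_ledger); contrapositively O(encrypt_ledger -> ¬notify_prescription). Since O(encrypt_ledger) holds, K gives O(¬notify_prescription).
Premises 2, 4, 5, 6, 7, 11 do not contribute to this derivation.
Thus O(¬notify_prescription), which is F(notify_prescription): notify_prescription is forbidden.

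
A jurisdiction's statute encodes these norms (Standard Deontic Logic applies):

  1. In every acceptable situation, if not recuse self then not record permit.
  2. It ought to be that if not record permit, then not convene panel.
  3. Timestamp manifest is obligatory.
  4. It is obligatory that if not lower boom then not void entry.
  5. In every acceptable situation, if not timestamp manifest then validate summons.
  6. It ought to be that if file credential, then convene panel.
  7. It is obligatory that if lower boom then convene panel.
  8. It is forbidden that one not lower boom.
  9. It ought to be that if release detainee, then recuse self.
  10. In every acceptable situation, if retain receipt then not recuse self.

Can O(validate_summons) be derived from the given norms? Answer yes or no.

Premise 5 is O(¬timestamp_manifest → validate_summons), but O(¬timestamp_manifest) is not derivable from the premises, so it does not yield O(validate_summons).
No other premise forces O(validate_summons). An ideal world satisfying every premise can still have validate_summons false, so O(validate_summons) is not derivable.

No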